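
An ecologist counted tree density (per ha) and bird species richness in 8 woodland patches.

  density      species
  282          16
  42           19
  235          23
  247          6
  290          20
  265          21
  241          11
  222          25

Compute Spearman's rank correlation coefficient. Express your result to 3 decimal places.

-0.262

Rank density: 7, 1, 3, 5, 8, 6, 4, 2
Rank species: 3, 4, 7, 1, 5, 6, 2, 8
d = rank(density) − rank(species): 4, -3, -4, 4, 3, 0, 2, -6; Σd² = 106
ρ = 1 − 6Σd² / [n(n²−1)] = 1 − 6×106 / (8×63) = 1 − 636/504 ≈ -0.262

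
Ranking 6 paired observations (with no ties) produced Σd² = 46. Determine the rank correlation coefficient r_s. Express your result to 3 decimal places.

-0.314

ρ = 1 − 6Σd² / [n(n²−1)] = 1 − 6×46 / (6×35)
  = 1 − 276/210 = 1 − 1.3143 ≈ -0.314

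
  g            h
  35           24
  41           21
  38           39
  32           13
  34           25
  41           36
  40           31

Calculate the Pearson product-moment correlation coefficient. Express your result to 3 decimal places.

0.601

n = 7, Σg = 261, Σh = 189, Σg² = 9811, Σh² = 5589, Σgh = 7165
nΣgh − ΣgΣh = 50155 − 49329 = 826
nΣg² − (Σg)² = 68677 − 68121 = 556; nΣh² − (Σh)² = 39123 − 35721 = 3402
r = 826 / √(556 × 3402) = 826 / 1375.3225 ≈ 0.601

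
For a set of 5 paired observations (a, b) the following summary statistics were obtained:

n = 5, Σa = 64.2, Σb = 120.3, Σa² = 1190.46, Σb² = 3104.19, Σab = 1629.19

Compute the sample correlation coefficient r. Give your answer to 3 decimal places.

0.305

r = (nΣab − ΣaΣb) / √[(nΣa² − (Σa)²)(nΣb² − (Σb)²)]
Numerator: 5×1629.19 − 64.2×120.3 = 422.69
Denominator: √[(5952.3 − 4121.64)(15520.95 − 14472.09)] = √[1830.66 × 1048.86] = 1385.6789
r = 422.69 / 1385.6789 ≈ 0.305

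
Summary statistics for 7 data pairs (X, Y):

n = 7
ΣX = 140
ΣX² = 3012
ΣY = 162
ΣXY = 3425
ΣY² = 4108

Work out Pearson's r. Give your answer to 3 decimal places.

r = (nΣXY − ΣXΣY) / √[(nΣX² − (ΣX)²)(nΣY² − (ΣY)²)]
Numerator: 7×3425 − 140×162 = 1295
Denominator: √[(21084 − 19600)(28756 − 26244)] = √[1484 × 2512] = 1930.7532
r = 1295 / 1930.7532 ≈ 0.671

0.671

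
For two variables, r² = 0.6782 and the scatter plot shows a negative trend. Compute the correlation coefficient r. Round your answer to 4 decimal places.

|r| = √0.6782 = 0.8235
The association is negative, so r = −0.8235.

-0.8235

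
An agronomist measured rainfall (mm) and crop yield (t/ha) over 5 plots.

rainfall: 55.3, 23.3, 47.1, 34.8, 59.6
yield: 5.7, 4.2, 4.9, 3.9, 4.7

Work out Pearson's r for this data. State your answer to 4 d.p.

0.7138

n = 5, Σx = 220.1, Σy = 23.4, Σx² = 10582.59, Σy² = 111.44, Σxy = 1059.7
nΣxy − ΣxΣy = 5298.5 − 5150.34 = 148.16
nΣx² − (Σx)² = 52912.95 − 48444.01 = 4468.94; nΣy² − (Σy)² = 557.2 − 547.56 = 9.64
r = 148.16 / √(4468.94 × 9.64) = 148.16 / 207.5586 ≈ 0.7138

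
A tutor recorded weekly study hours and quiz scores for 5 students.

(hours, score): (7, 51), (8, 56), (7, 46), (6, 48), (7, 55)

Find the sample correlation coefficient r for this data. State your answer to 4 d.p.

0.6541

n = 5, Σx = 35, Σy = 256, Σx² = 247, Σy² = 13182, Σxy = 1800
nΣxy − ΣxΣy = 9000 − 8960 = 40
nΣx² − (Σx)² = 1235 − 1225 = 10; nΣy² − (Σy)² = 65910 − 65536 = 374
r = 40 / √(10 × 374) = 40 / 61.1555 ≈ 0.6541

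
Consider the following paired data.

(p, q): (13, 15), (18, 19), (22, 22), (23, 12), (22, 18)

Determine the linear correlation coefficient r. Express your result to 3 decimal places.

0.116

n = 5, Σp = 98, Σq = 86, Σp² = 1990, Σq² = 1538, Σpq = 1693
nΣpq − ΣpΣq = 8465 − 8428 = 37
nΣp² − (Σp)² = 9950 − 9604 = 346; nΣq² − (Σq)² = 7690 − 7396 = 294
r = 37 / √(346 × 294) = 37 / 318.9420 ≈ 0.116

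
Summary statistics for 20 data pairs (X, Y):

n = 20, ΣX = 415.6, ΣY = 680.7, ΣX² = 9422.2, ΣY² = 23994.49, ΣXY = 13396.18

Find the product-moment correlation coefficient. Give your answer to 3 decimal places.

r = (nΣXY − ΣXΣY) / √[(nΣX² − (ΣX)²)(nΣY² − (ΣY)²)]
Numerator: 20×13396.18 − 415.6×680.7 = -14975.32
Denominator: √[(188444 − 172723.36)(479889.8 − 463352.49)] = √[15720.64 × 16537.31] = 16123.8053
r = -14975.32 / 16123.8053 ≈ -0.929

-0.929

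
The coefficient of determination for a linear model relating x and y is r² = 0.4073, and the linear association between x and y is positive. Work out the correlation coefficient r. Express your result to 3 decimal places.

0.638

|r| = √0.4073 = 0.638
The association is positive, so r = 0.638.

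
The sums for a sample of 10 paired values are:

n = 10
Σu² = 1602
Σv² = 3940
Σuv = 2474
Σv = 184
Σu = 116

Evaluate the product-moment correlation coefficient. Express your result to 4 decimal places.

0.9007

r = (nΣuv − ΣuΣv) / √[(nΣu² − (Σu)²)(nΣv² − (Σv)²)]
Numerator: 10×2474 − 116×184 = 3396
Denominator: √[(16020 − 13456)(39400 − 33856)] = √[2564 × 5544] = 3770.2541
r = 3396 / 3770.2541 ≈ 0.9007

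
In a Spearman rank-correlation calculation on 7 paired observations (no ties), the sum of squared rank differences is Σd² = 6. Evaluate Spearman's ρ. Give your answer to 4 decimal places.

ρ = 1 − 6Σd² / [n(n²−1)] = 1 − 6×6 / (7×48)
  = 1 − 36/336 = 1 − 0.10714 ≈ 0.8929

0.8929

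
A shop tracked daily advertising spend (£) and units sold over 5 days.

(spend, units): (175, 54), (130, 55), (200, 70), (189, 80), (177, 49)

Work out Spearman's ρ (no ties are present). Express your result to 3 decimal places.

0.500

Rank spend: 2, 1, 5, 4, 3
Rank units: 2, 3, 4, 5, 1
d = rank(spend) − rank(units): 0, -2, 1, -1, 2; Σd² = 10
ρ = 1 − 6Σd² / [n(n²−1)] = 1 − 6×10 / (5×24) = 1 − 60/120 ≈ 0.500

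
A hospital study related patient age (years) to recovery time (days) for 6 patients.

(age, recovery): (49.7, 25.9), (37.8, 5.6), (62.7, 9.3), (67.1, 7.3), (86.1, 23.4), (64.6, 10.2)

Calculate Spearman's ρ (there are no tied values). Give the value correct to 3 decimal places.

Rank age: 2, 1, 3, 5, 6, 4
Rank recovery: 6, 1, 3, 2, 5, 4
d = rank(age) − rank(recovery): -4, 0, 0, 3, 1, 0; Σd² = 26
ρ = 1 − 6Σd² / [n(n²−1)] = 1 − 6×26 / (6×35) = 1 − 156/210 ≈ 0.257

0.257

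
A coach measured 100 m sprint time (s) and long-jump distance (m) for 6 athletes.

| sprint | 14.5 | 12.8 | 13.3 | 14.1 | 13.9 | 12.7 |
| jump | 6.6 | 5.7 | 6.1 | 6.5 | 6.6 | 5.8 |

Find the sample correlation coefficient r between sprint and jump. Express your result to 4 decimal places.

0.9573

n = 6, Σx = 81.3, Σy = 37.3, Σx² = 1104.29, Σy² = 232.71, Σxy = 506.84
nΣxy − ΣxΣy = 3041.04 − 3032.49 = 8.55
nΣx² − (Σx)² = 6625.74 − 6609.69 = 16.05; nΣy² − (Σy)² = 1396.26 − 1391.29 = 4.97
r = 8.55 / √(16.05 × 4.97) = 8.55 / 8.9313 ≈ 0.9573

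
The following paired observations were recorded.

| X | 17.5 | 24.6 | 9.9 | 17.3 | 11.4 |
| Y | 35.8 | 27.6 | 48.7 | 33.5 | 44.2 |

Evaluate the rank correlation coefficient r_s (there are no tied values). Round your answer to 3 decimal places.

Rank X: 4, 5, 1, 3, 2
Rank Y: 3, 1, 5, 2, 4
d = rank(X) − rank(Y): 1, 4, -4, 1, -2; Σd² = 38
ρ = 1 − 6Σd² / [n(n²−1)] = 1 − 6×38 / (5×24) = 1 − 228/120 ≈ -0.900

-0.900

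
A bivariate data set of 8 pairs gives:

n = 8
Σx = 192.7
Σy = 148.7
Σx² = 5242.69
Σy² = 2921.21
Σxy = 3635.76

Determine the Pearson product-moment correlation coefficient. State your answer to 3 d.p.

r = (nΣxy − ΣxΣy) / √[(nΣx² − (Σx)²)(nΣy² − (Σy)²)]
Numerator: 8×3635.76 − 192.7×148.7 = 431.59
Denominator: √[(41941.52 − 37133.29)(23369.68 − 22111.69)] = √[4808.23 × 1257.99] = 2459.4116
r = 431.59 / 2459.4116 ≈ 0.175

0.175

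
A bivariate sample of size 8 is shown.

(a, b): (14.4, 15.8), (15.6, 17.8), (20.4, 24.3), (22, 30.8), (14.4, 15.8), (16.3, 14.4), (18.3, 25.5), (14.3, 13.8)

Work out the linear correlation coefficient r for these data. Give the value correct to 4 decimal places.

0.9328

n = 8, Σa = 135.7, Σb = 158.2, Σa² = 2363.31, Σb² = 3403.3, Σab = 2804.75
nΣab − ΣaΣb = 22438 − 21467.74 = 970.26
nΣa² − (Σa)² = 18906.48 − 18414.49 = 491.99; nΣb² − (Σb)² = 27226.4 − 25027.24 = 2199.16
r = 970.26 / √(491.99 × 2199.16) = 970.26 / 1040.1753 ≈ 0.9328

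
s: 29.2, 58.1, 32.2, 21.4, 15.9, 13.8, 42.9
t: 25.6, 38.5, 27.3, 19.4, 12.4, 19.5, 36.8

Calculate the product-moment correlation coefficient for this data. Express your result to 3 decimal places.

0.941

n = 7, Σs = 213.5, Σt = 179.5, Σs² = 8006.71, Σt² = 5147.51, Σst = 6323.57
nΣst − ΣsΣt = 44264.99 − 38323.25 = 5941.74
nΣs² − (Σs)² = 56046.97 − 45582.25 = 10464.72; nΣt² − (Σt)² = 36032.57 − 32220.25 = 3812.32
r = 5941.74 / √(10464.72 × 3812.32) = 5941.74 / 6316.2379 ≈ 0.941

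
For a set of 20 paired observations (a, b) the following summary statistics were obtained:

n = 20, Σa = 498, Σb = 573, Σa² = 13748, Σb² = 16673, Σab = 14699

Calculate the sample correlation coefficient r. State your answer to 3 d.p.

0.733

r = (nΣab − ΣaΣb) / √[(nΣa² − (Σa)²)(nΣb² − (Σb)²)]
Numerator: 20×14699 − 498×573 = 8626
Denominator: √[(274960 − 248004)(333460 − 328329)] = √[26956 × 5131] = 11760.5797
r = 8626 / 11760.5797 ≈ 0.733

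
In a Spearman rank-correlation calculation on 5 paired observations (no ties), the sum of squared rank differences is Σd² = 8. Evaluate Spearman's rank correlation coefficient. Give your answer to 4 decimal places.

ρ = 1 − 6Σd² / [n(n²−1)] = 1 − 6×8 / (5×24)
  = 1 − 48/120 = 1 − 0.40000 ≈ 0.6000

0.6000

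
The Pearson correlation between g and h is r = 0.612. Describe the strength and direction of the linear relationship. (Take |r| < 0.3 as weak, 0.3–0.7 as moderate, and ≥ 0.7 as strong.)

moderate positive

r = 0.612 > 0 so the relationship is positive.
|r| = 0.612, which falls in the moderate range.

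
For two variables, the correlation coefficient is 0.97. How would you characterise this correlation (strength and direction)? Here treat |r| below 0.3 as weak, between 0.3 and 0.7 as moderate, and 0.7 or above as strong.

r = 0.97 > 0 so the relationship is positive.
|r| = 0.97, which falls in the strong range.

strong positive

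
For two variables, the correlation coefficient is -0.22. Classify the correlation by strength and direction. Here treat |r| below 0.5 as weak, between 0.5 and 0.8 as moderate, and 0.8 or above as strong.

weak negative

r = -0.22 < 0 so the relationship is negative.
|r| = 0.22, which falls in the weak range.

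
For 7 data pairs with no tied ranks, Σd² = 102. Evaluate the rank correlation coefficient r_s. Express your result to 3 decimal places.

ρ = 1 − 6Σd² / [n(n²−1)] = 1 − 6×102 / (7×48)
  = 1 − 612/336 = 1 − 1.8214 ≈ -0.821

-0.821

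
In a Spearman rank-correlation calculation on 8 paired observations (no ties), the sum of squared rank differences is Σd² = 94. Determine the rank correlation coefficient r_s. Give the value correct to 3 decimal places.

ρ = 1 − 6Σd² / [n(n²−1)] = 1 − 6×94 / (8×63)
  = 1 − 564/504 = 1 − 1.1190 ≈ -0.119

-0.119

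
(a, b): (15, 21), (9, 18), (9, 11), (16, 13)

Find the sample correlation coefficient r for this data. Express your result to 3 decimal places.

0.237

n = 4, Σa = 49, Σb = 63, Σa² = 643, Σb² = 1055, Σab = 784
nΣab − ΣaΣb = 3136 − 3087 = 49
nΣa² − (Σa)² = 2572 − 2401 = 171; nΣb² − (Σb)² = 4220 − 3969 = 251
r = 49 / √(171 × 251) = 49 / 207.1738 ≈ 0.237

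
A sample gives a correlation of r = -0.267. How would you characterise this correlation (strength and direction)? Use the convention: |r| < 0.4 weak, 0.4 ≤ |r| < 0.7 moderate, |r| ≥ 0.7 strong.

weak negative

r = -0.267 < 0 so the relationship is negative.
|r| = 0.267, which falls in the weak range.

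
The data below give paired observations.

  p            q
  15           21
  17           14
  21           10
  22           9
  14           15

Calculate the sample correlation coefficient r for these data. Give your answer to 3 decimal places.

-0.842

n = 5, Σp = 89, Σq = 69, Σp² = 1635, Σq² = 1043, Σpq = 1171
nΣpq − ΣpΣq = 5855 − 6141 = -286
nΣp² − (Σp)² = 8175 − 7921 = 254; nΣq² − (Σq)² = 5215 − 4761 = 454
r = -286 / √(254 × 454) = -286 / 339.5821 ≈ -0.842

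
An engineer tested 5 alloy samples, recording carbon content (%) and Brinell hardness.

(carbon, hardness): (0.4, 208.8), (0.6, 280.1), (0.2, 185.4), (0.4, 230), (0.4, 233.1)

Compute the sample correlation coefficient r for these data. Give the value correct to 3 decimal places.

0.954

n = 5, Σx = 2, Σy = 1137.4, Σx² = 0.88, Σy² = 263662.22, Σxy = 473.9
nΣxy − ΣxΣy = 2369.5 − 2274.8 = 94.7
nΣx² − (Σx)² = 4.4 − 4 = 0.4; nΣy² − (Σy)² = 1318311.1 − 1293678.76 = 24632.34
r = 94.7 / √(0.4 × 24632.34) = 94.7 / 99.2620 ≈ 0.954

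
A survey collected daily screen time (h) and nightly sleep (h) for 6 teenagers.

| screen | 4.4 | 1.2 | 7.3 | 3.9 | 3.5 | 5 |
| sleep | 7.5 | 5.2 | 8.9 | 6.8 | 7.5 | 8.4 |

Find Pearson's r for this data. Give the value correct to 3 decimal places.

n = 6, Σx = 25.3, Σy = 44.3, Σx² = 126.55, Σy² = 335.55, Σxy = 198.98
nΣxy − ΣxΣy = 1193.88 − 1120.79 = 73.09
nΣx² − (Σx)² = 759.3 − 640.09 = 119.21; nΣy² − (Σy)² = 2013.3 − 1962.49 = 50.81
r = 73.09 / √(119.21 × 50.81) = 73.09 / 77.8271 ≈ 0.939

0.939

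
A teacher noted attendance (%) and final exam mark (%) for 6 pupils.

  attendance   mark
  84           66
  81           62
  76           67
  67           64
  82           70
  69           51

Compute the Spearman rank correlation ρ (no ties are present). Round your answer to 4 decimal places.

0.4857

Rank attendance: 6, 4, 3, 1, 5, 2
Rank mark: 4, 2, 5, 3, 6, 1
d = rank(attendance) − rank(mark): 2, 2, -2, -2, -1, 1; Σd² = 18
ρ = 1 − 6Σd² / [n(n²−1)] = 1 − 6×18 / (6×35) = 1 − 108/210 ≈ 0.4857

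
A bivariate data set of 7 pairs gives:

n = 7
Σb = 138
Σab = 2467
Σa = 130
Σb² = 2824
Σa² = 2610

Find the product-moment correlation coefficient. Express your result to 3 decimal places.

-0.674

r = (nΣab − ΣaΣb) / √[(nΣa² − (Σa)²)(nΣb² − (Σb)²)]
Numerator: 7×2467 − 130×138 = -671
Denominator: √[(18270 − 16900)(19768 − 19044)] = √[1370 × 724] = 995.9317
r = -671 / 995.9317 ≈ -0.674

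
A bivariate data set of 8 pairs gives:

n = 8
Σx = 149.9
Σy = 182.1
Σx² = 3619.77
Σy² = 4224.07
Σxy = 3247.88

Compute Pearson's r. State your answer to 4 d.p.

r = (nΣxy − ΣxΣy) / √[(nΣx² − (Σx)²)(nΣy² − (Σy)²)]
Numerator: 8×3247.88 − 149.9×182.1 = -1313.75
Denominator: √[(28958.16 − 22470.01)(33792.56 − 33160.41)] = √[6488.15 × 632.15] = 2025.2121
r = -1313.75 / 2025.2121 ≈ -0.6487

-0.6487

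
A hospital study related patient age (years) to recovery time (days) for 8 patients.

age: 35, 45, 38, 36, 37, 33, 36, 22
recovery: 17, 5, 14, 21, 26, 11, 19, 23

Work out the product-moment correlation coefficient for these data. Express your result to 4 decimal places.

n = 8, Σx = 282, Σy = 136, Σx² = 10228, Σy² = 2638, Σxy = 4623
nΣxy − ΣxΣy = 36984 − 38352 = -1368
nΣx² − (Σx)² = 81824 − 79524 = 2300; nΣy² − (Σy)² = 21104 − 18496 = 2608
r = -1368 / √(2300 × 2608) = -1368 / 2449.1631 ≈ -0.5586

-0.5586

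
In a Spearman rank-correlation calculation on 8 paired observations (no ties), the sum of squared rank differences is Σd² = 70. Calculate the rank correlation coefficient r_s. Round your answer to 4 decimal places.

0.1667

ρ = 1 − 6Σd² / [n(n²−1)] = 1 − 6×70 / (8×63)
  = 1 − 420/504 = 1 − 0.83333 ≈ 0.1667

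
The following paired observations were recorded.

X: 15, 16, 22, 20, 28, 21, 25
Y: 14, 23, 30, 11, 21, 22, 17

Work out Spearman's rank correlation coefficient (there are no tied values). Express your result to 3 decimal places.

Rank X: 1, 2, 5, 3, 7, 4, 6
Rank Y: 2, 6, 7, 1, 4, 5, 3
d = rank(X) − rank(Y): -1, -4, -2, 2, 3, -1, 3; Σd² = 44
ρ = 1 − 6Σd² / [n(n²−1)] = 1 − 6×44 / (7×48) = 1 − 264/336 ≈ 0.214

0.214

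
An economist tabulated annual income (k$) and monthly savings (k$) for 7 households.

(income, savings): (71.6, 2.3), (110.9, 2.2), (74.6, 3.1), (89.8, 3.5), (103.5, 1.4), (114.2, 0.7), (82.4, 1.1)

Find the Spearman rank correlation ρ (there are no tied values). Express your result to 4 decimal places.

-0.5357

Rank income: 1, 6, 2, 4, 5, 7, 3
Rank savings: 5, 4, 6, 7, 3, 1, 2
d = rank(income) − rank(savings): -4, 2, -4, -3, 2, 6, 1; Σd² = 86
ρ = 1 − 6Σd² / [n(n²−1)] = 1 − 6×86 / (7×48) = 1 − 516/336 ≈ -0.5357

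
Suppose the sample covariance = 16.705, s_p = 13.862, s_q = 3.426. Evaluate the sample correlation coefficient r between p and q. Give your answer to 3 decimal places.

0.352

r = Cov(p,q) / (s_p · s_q) = 16.705 / (13.862 × 3.426)
  = 16.705 / 47.4912 ≈ 0.352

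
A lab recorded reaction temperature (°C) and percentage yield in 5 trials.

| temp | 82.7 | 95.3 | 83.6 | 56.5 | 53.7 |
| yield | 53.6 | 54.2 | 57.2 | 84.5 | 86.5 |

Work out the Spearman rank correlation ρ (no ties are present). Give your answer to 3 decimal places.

Rank temp: 3, 5, 4, 2, 1
Rank yield: 1, 2, 3, 4, 5
d = rank(temp) − rank(yield): 2, 3, 1, -2, -4; Σd² = 34
ρ = 1 − 6Σd² / [n(n²−1)] = 1 − 6×34 / (5×24) = 1 − 204/120 ≈ -0.700

-0.700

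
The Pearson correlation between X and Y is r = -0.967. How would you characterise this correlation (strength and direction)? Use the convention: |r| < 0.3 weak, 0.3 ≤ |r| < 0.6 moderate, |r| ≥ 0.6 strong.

r = -0.967 < 0 so the relationship is negative.
|r| = 0.967, which falls in the strong range.

strong negative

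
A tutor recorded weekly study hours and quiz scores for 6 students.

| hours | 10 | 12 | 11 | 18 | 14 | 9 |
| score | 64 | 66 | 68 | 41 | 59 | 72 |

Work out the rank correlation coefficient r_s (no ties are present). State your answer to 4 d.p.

-0.8286

Rank hours: 2, 4, 3, 6, 5, 1
Rank score: 3, 4, 5, 1, 2, 6
d = rank(hours) − rank(score): -1, 0, -2, 5, 3, -5; Σd² = 64
ρ = 1 − 6Σd² / [n(n²−1)] = 1 − 6×64 / (6×35) = 1 − 384/210 ≈ -0.8286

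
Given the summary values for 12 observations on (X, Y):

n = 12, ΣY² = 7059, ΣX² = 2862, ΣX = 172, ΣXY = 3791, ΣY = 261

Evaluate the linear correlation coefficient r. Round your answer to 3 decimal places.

0.068

r = (nΣXY − ΣXΣY) / √[(nΣX² − (ΣX)²)(nΣY² − (ΣY)²)]
Numerator: 12×3791 − 172×261 = 600
Denominator: √[(34344 − 29584)(84708 − 68121)] = √[4760 × 16587] = 8885.6131
r = 600 / 8885.6131 ≈ 0.068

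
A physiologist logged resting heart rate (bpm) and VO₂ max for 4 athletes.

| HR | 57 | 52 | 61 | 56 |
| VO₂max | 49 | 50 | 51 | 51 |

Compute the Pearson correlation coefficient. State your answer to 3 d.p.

0.330

n = 4, Σx = 226, Σy = 201, Σx² = 12810, Σy² = 10103, Σxy = 11360
nΣxy − ΣxΣy = 45440 − 45426 = 14
nΣx² − (Σx)² = 51240 − 51076 = 164; nΣy² − (Σy)² = 40412 − 40401 = 11
r = 14 / √(164 × 11) = 14 / 42.4735 ≈ 0.330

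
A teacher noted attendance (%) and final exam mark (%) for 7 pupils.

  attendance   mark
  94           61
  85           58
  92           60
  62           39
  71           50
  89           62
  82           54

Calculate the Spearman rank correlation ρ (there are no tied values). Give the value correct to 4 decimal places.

0.8929

Rank attendance: 7, 4, 6, 1, 2, 5, 3
Rank mark: 6, 4, 5, 1, 2, 7, 3
d = rank(attendance) − rank(mark): 1, 0, 1, 0, 0, -2, 0; Σd² = 6
ρ = 1 − 6Σd² / [n(n²−1)] = 1 − 6×6 / (7×48) = 1 − 36/336 ≈ 0.8929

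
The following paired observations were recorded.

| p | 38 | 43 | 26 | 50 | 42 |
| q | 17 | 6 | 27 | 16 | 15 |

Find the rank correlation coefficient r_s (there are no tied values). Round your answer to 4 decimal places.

-0.7000

Rank p: 2, 4, 1, 5, 3
Rank q: 4, 1, 5, 3, 2
d = rank(p) − rank(q): -2, 3, -4, 2, 1; Σd² = 34
ρ = 1 − 6Σd² / [n(n²−1)] = 1 − 6×34 / (5×24) = 1 − 204/120 ≈ -0.7000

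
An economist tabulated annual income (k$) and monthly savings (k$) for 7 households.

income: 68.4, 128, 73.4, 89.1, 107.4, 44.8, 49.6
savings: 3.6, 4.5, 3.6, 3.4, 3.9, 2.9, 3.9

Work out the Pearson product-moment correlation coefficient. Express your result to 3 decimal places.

n = 7, Σx = 560.7, Σy = 25.8, Σx² = 50390.89, Σy² = 96.56, Σxy = 2131.64
nΣxy − ΣxΣy = 14921.48 − 14466.06 = 455.42
nΣx² − (Σx)² = 352736.23 − 314384.49 = 38351.74; nΣy² − (Σy)² = 675.92 − 665.64 = 10.28
r = 455.42 / √(38351.74 × 10.28) = 455.42 / 627.8980 ≈ 0.725

0.725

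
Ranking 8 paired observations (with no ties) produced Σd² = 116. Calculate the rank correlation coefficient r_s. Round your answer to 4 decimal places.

-0.3810

ρ = 1 − 6Σd² / [n(n²−1)] = 1 − 6×116 / (8×63)
  = 1 − 696/504 = 1 − 1.38095 ≈ -0.3810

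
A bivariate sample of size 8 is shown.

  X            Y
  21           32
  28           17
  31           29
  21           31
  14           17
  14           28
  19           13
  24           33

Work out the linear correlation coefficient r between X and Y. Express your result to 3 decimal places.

0.198

n = 8, ΣX = 172, ΣY = 200, ΣX² = 3956, ΣY² = 5446, ΣXY = 4367
nΣXY − ΣXΣY = 34936 − 34400 = 536
nΣX² − (ΣX)² = 31648 − 29584 = 2064; nΣY² − (ΣY)² = 43568 − 40000 = 3568
r = 536 / √(2064 × 3568) = 536 / 2713.7340 ≈ 0.198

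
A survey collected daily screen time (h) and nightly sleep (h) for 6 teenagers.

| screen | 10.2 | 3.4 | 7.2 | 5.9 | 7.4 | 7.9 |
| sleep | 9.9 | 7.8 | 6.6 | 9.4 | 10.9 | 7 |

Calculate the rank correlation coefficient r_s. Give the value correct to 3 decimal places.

Rank screen: 6, 1, 3, 2, 4, 5
Rank sleep: 5, 3, 1, 4, 6, 2
d = rank(screen) − rank(sleep): 1, -2, 2, -2, -2, 3; Σd² = 26
ρ = 1 − 6Σd² / [n(n²−1)] = 1 − 6×26 / (6×35) = 1 − 156/210 ≈ 0.257

0.257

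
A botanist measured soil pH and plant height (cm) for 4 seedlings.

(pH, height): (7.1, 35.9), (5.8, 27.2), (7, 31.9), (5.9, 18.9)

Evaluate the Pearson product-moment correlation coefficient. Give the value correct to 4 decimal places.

n = 4, Σx = 25.8, Σy = 113.9, Σx² = 167.86, Σy² = 3403.47, Σxy = 747.46
nΣxy − ΣxΣy = 2989.84 − 2938.62 = 51.22
nΣx² − (Σx)² = 671.44 − 665.64 = 5.8; nΣy² − (Σy)² = 13613.88 − 12973.21 = 640.67
r = 51.22 / √(5.8 × 640.67) = 51.22 / 60.9581 ≈ 0.8402

0.8402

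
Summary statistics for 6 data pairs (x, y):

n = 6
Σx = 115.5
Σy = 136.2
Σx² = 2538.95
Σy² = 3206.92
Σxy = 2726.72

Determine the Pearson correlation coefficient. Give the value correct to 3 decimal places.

0.550

r = (nΣxy − ΣxΣy) / √[(nΣx² − (Σx)²)(nΣy² − (Σy)²)]
Numerator: 6×2726.72 − 115.5×136.2 = 629.22
Denominator: √[(15233.7 − 13340.25)(19241.52 − 18550.44)] = √[1893.45 × 691.08] = 1143.9080
r = 629.22 / 1143.9080 ≈ 0.550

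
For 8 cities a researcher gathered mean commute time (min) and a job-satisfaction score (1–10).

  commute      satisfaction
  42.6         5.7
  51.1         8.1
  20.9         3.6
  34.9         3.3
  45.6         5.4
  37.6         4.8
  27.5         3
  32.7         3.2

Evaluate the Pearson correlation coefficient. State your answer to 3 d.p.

0.855

n = 8, Σx = 292.9, Σy = 37.1, Σx² = 11399.45, Σy² = 193.39, Σxy = 1461
nΣxy − ΣxΣy = 11688 − 10866.59 = 821.41
nΣx² − (Σx)² = 91195.6 − 85790.41 = 5405.19; nΣy² − (Σy)² = 1547.12 − 1376.41 = 170.71
r = 821.41 / √(5405.19 × 170.71) = 821.41 / 960.5831 ≈ 0.855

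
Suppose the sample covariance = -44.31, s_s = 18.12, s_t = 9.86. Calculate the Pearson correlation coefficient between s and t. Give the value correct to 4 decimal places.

r = Cov(s,t) / (s_s · s_t) = -44.31 / (18.12 × 9.86)
  = -44.31 / 178.6632 ≈ -0.2480

-0.2480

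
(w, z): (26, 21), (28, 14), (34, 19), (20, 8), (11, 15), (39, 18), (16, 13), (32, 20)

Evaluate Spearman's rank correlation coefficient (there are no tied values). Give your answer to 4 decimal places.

0.4762

Rank w: 4, 5, 7, 3, 1, 8, 2, 6
Rank z: 8, 3, 6, 1, 4, 5, 2, 7
d = rank(w) − rank(z): -4, 2, 1, 2, -3, 3, 0, -1; Σd² = 44
ρ = 1 − 6Σd² / [n(n²−1)] = 1 − 6×44 / (8×63) = 1 − 264/504 ≈ 0.4762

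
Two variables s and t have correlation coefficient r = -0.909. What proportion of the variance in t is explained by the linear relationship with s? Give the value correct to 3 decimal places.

r² = (-0.909)² = 0.826

0.826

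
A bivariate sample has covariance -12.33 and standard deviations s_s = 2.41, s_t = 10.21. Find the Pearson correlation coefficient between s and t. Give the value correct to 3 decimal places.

r = Cov(s,t) / (s_s · s_t) = -12.33 / (2.41 × 10.21)
  = -12.33 / 24.6061 ≈ -0.501

-0.501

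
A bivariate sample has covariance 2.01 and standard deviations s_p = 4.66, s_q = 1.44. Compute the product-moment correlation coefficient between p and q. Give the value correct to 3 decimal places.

0.300

r = Cov(p,q) / (s_p · s_q) = 2.01 / (4.66 × 1.44)
  = 2.01 / 6.7104 ≈ 0.300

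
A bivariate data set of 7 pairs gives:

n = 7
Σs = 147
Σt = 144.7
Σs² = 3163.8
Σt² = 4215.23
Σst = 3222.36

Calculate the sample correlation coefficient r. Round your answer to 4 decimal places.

r = (nΣst − ΣsΣt) / √[(nΣs² − (Σs)²)(nΣt² − (Σt)²)]
Numerator: 7×3222.36 − 147×144.7 = 1285.62
Denominator: √[(22146.6 − 21609)(29506.61 − 20938.09)] = √[537.6 × 8568.52] = 2146.2610
r = 1285.62 / 2146.2610 ≈ 0.5990

0.5990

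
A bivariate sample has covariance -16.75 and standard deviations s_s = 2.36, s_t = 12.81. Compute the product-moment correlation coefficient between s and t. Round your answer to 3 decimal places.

-0.554

r = Cov(s,t) / (s_s · s_t) = -16.75 / (2.36 × 12.81)
  = -16.75 / 30.2316 ≈ -0.554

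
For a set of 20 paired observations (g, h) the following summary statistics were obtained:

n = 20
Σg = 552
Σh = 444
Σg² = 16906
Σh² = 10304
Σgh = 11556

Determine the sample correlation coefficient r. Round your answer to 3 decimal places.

r = (nΣgh − ΣgΣh) / √[(nΣg² − (Σg)²)(nΣh² − (Σh)²)]
Numerator: 20×11556 − 552×444 = -13968
Denominator: √[(338120 − 304704)(206080 − 197136)] = √[33416 × 8944] = 17287.9352
r = -13968 / 17287.9352 ≈ -0.808

-0.808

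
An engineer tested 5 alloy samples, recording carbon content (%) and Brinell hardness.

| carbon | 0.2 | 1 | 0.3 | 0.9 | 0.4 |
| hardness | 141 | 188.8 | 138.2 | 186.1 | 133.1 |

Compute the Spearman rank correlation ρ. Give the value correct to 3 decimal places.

0.600

Rank carbon: 1, 5, 2, 4, 3
Rank hardness: 3, 5, 2, 4, 1
d = rank(carbon) − rank(hardness): -2, 0, 0, 0, 2; Σd² = 8
ρ = 1 − 6Σd² / [n(n²−1)] = 1 − 6×8 / (5×24) = 1 − 48/120 ≈ 0.600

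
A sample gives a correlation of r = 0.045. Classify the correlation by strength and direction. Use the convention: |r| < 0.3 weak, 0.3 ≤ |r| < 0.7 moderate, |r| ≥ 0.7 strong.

r = 0.045 > 0 so the relationship is positive.
|r| = 0.045, which falls in the weak range.

weak positive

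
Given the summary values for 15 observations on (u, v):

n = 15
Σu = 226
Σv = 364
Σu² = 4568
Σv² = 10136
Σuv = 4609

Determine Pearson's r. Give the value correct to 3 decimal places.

-0.711

r = (nΣuv − ΣuΣv) / √[(nΣu² − (Σu)²)(nΣv² − (Σv)²)]
Numerator: 15×4609 − 226×364 = -13129
Denominator: √[(68520 − 51076)(152040 − 132496)] = √[17444 × 19544] = 18464.1690
r = -13129 / 18464.1690 ≈ -0.711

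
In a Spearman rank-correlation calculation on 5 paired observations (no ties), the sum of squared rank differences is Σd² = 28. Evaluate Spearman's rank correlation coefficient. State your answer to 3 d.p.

-0.400

ρ = 1 − 6Σd² / [n(n²−1)] = 1 − 6×28 / (5×24)
  = 1 − 168/120 = 1 − 1.4000 ≈ -0.400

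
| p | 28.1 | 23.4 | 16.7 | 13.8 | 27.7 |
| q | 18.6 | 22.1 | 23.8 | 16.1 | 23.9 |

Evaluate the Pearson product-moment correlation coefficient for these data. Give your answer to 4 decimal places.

n = 5, Σp = 109.7, Σq = 104.5, Σp² = 2573.79, Σq² = 2231.23, Σpq = 2321.47
nΣpq − ΣpΣq = 11607.35 − 11463.65 = 143.7
nΣp² − (Σp)² = 12868.95 − 12034.09 = 834.86; nΣq² − (Σq)² = 11156.15 − 10920.25 = 235.9
r = 143.7 / √(834.86 × 235.9) = 143.7 / 443.7831 ≈ 0.3238

0.3238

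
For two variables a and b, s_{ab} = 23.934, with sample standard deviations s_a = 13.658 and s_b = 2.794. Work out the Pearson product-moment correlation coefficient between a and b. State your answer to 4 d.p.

r = Cov(a,b) / (s_a · s_b) = 23.934 / (13.658 × 2.794)
  = 23.934 / 38.1605 ≈ 0.6272

0.6272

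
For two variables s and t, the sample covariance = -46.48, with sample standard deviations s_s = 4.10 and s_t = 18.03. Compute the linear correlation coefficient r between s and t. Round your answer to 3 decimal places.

r = Cov(s,t) / (s_s · s_t) = -46.48 / (4.10 × 18.03)
  = -46.48 / 73.9230 ≈ -0.629

-0.629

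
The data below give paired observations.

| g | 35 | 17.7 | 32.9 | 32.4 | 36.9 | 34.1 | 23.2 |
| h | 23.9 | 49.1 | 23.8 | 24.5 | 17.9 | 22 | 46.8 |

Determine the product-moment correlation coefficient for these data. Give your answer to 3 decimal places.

n = 7, Σg = 212.2, Σh = 208, Σg² = 6733.12, Σh² = 7143.36, Σgh = 5778.86
nΣgh − ΣgΣh = 40452.02 − 44137.6 = -3685.58
nΣg² − (Σg)² = 47131.84 − 45028.84 = 2103; nΣh² − (Σh)² = 50003.52 − 43264 = 6739.52
r = -3685.58 / √(2103 × 6739.52) = -3685.58 / 3764.7325 ≈ -0.979

-0.979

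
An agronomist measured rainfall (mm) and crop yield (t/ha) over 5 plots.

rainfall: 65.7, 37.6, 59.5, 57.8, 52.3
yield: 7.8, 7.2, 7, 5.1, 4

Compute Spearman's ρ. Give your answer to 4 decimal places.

Rank rainfall: 5, 1, 4, 3, 2
Rank yield: 5, 4, 3, 2, 1
d = rank(rainfall) − rank(yield): 0, -3, 1, 1, 1; Σd² = 12
ρ = 1 − 6Σd² / [n(n²−1)] = 1 − 6×12 / (5×24) = 1 − 72/120 ≈ 0.4000

0.4000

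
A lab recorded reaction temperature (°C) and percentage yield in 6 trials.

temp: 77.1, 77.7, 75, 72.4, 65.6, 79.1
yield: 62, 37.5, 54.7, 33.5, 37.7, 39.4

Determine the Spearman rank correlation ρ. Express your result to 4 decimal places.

Rank temp: 4, 5, 3, 2, 1, 6
Rank yield: 6, 2, 5, 1, 3, 4
d = rank(temp) − rank(yield): -2, 3, -2, 1, -2, 2; Σd² = 26
ρ = 1 − 6Σd² / [n(n²−1)] = 1 − 6×26 / (6×35) = 1 − 156/210 ≈ 0.2571

0.2571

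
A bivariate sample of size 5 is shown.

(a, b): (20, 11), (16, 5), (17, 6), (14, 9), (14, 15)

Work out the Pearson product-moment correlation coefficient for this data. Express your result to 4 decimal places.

n = 5, Σa = 81, Σb = 46, Σa² = 1337, Σb² = 488, Σab = 738
nΣab − ΣaΣb = 3690 − 3726 = -36
nΣa² − (Σa)² = 6685 − 6561 = 124; nΣb² − (Σb)² = 2440 − 2116 = 324
r = -36 / √(124 × 324) = -36 / 200.4395 ≈ -0.1796

-0.1796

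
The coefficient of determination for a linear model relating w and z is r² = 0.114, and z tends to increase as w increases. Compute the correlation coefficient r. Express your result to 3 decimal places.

|r| = √0.114 = 0.338
The association is positive, so r = 0.338.

0.338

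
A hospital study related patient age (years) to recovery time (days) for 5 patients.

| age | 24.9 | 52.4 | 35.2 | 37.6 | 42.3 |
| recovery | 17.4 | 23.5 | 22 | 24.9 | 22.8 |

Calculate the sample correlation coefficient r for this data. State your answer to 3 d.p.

n = 5, Σx = 192.4, Σy = 110.6, Σx² = 7807.86, Σy² = 2478.86, Σxy = 4339.74
nΣxy − ΣxΣy = 21698.7 − 21279.44 = 419.26
nΣx² − (Σx)² = 39039.3 − 37017.76 = 2021.54; nΣy² − (Σy)² = 12394.3 − 12232.36 = 161.94
r = 419.26 / √(2021.54 × 161.94) = 419.26 / 572.1610 ≈ 0.733

0.733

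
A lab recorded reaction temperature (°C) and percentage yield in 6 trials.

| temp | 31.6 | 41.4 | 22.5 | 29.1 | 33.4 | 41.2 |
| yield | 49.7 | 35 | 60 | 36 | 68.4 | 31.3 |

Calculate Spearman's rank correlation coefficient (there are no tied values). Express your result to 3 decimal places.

-0.543

Rank temp: 3, 6, 1, 2, 4, 5
Rank yield: 4, 2, 5, 3, 6, 1
d = rank(temp) − rank(yield): -1, 4, -4, -1, -2, 4; Σd² = 54
ρ = 1 − 6Σd² / [n(n²−1)] = 1 − 6×54 / (6×35) = 1 − 324/210 ≈ -0.543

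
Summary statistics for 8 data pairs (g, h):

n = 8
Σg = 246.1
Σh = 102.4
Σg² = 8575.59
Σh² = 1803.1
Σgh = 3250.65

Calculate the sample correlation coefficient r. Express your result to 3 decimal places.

0.143

r = (nΣgh − ΣgΣh) / √[(nΣg² − (Σg)²)(nΣh² − (Σh)²)]
Numerator: 8×3250.65 − 246.1×102.4 = 804.56
Denominator: √[(68604.72 − 60565.21)(14424.8 − 10485.76)] = √[8039.51 × 3939.04] = 5627.4285
r = 804.56 / 5627.4285 ≈ 0.143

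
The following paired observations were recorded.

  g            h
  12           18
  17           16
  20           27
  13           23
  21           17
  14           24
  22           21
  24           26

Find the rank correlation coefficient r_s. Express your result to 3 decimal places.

0.214

Rank g: 1, 4, 5, 2, 6, 3, 7, 8
Rank h: 3, 1, 8, 5, 2, 6, 4, 7
d = rank(g) − rank(h): -2, 3, -3, -3, 4, -3, 3, 1; Σd² = 66
ρ = 1 − 6Σd² / [n(n²−1)] = 1 − 6×66 / (8×63) = 1 − 396/504 ≈ 0.214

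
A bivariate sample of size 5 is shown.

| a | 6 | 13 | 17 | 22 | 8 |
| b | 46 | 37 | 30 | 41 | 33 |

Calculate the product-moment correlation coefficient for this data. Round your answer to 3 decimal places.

n = 5, Σa = 66, Σb = 187, Σa² = 1042, Σb² = 7155, Σab = 2433
nΣab − ΣaΣb = 12165 − 12342 = -177
nΣa² − (Σa)² = 5210 − 4356 = 854; nΣb² − (Σb)² = 35775 − 34969 = 806
r = -177 / √(854 × 806) = -177 / 829.6529 ≈ -0.213

-0.213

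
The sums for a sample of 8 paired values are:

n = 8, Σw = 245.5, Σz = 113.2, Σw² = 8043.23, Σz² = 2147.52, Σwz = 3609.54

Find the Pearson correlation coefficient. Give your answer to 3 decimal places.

r = (nΣwz − ΣwΣz) / √[(nΣw² − (Σw)²)(nΣz² − (Σz)²)]
Numerator: 8×3609.54 − 245.5×113.2 = 1085.72
Denominator: √[(64345.84 − 60270.25)(17180.16 − 12814.24)] = √[4075.59 × 4365.92] = 4218.2579
r = 1085.72 / 4218.2579 ≈ 0.257

0.257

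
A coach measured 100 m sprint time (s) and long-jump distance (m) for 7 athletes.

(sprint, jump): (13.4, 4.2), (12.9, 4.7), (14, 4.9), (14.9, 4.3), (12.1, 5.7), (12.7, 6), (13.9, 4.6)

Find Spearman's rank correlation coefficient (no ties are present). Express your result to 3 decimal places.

Rank sprint: 4, 3, 6, 7, 1, 2, 5
Rank jump: 1, 4, 5, 2, 6, 7, 3
d = rank(sprint) − rank(jump): 3, -1, 1, 5, -5, -5, 2; Σd² = 90
ρ = 1 − 6Σd² / [n(n²−1)] = 1 − 6×90 / (7×48) = 1 − 540/336 ≈ -0.607

-0.607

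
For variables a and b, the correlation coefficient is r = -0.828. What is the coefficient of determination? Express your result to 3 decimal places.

r² = (-0.828)² = 0.686

0.686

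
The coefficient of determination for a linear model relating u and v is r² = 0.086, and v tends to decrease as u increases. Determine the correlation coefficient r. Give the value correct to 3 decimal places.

|r| = √0.086 = 0.293
The association is negative, so r = −0.293.

-0.293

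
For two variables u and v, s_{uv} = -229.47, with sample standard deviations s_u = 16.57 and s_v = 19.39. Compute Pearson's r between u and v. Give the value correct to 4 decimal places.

r = Cov(u,v) / (s_u · s_v) = -229.47 / (16.57 × 19.39)
  = -229.47 / 321.2923 ≈ -0.7142

-0.7142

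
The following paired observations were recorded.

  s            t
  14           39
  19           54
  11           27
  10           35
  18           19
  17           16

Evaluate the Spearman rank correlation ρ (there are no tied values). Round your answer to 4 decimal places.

0.0857

Rank s: 3, 6, 2, 1, 5, 4
Rank t: 5, 6, 3, 4, 2, 1
d = rank(s) − rank(t): -2, 0, -1, -3, 3, 3; Σd² = 32
ρ = 1 − 6Σd² / [n(n²−1)] = 1 − 6×32 / (6×35) = 1 − 192/210 ≈ 0.0857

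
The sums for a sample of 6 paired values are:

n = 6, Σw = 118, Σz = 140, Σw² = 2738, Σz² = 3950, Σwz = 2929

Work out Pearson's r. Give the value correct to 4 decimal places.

r = (nΣwz − ΣwΣz) / √[(nΣw² − (Σw)²)(nΣz² − (Σz)²)]
Numerator: 6×2929 − 118×140 = 1054
Denominator: √[(16428 − 13924)(23700 − 19600)] = √[2504 × 4100] = 3204.1223
r = 1054 / 3204.1223 ≈ 0.3290

0.3290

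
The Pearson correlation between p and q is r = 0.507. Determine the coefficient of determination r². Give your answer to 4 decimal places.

r² = (0.507)² = 0.2570

0.2570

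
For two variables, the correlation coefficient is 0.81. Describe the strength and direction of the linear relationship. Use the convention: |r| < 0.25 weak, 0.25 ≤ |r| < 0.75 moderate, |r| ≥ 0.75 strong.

strong positive

r = 0.81 > 0 so the relationship is positive.
|r| = 0.81, which falls in the strong range.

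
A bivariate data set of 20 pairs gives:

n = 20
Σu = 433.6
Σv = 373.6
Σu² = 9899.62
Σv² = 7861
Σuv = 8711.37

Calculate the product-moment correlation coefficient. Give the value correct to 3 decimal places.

0.922

r = (nΣuv − ΣuΣv) / √[(nΣu² − (Σu)²)(nΣv² − (Σv)²)]
Numerator: 20×8711.37 − 433.6×373.6 = 12234.44
Denominator: √[(197992.4 − 188008.96)(157220 − 139576.96)] = √[9983.44 × 17643.04] = 13271.7079
r = 12234.44 / 13271.7079 ≈ 0.922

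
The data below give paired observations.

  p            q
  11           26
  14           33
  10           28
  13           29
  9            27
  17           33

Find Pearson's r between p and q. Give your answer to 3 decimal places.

n = 6, Σp = 74, Σq = 176, Σp² = 956, Σq² = 5208, Σpq = 2209
nΣpq − ΣpΣq = 13254 − 13024 = 230
nΣp² − (Σp)² = 5736 − 5476 = 260; nΣq² − (Σq)² = 31248 − 30976 = 272
r = 230 / √(260 × 272) = 230 / 265.9323 ≈ 0.865

0.865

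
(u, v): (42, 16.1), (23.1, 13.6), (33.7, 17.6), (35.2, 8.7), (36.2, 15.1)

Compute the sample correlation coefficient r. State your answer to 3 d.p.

n = 5, Σu = 170.2, Σv = 71.1, Σu² = 5982.78, Σv² = 1057.63, Σuv = 2436.34
nΣuv − ΣuΣv = 12181.7 − 12101.22 = 80.48
nΣu² − (Σu)² = 29913.9 − 28968.04 = 945.86; nΣv² − (Σv)² = 5288.15 − 5055.21 = 232.94
r = 80.48 / √(945.86 × 232.94) = 80.48 / 469.3918 ≈ 0.171

0.171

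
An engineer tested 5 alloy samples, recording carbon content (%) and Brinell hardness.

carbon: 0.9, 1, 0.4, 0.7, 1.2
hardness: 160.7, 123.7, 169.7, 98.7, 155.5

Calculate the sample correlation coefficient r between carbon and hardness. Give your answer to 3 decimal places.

-0.085

n = 5, Σx = 4.2, Σy = 708.3, Σx² = 3.9, Σy² = 103846.21, Σxy = 591.9
nΣxy − ΣxΣy = 2959.5 − 2974.86 = -15.36
nΣx² − (Σx)² = 19.5 − 17.64 = 1.86; nΣy² − (Σy)² = 519231.05 − 501688.89 = 17542.16
r = -15.36 / √(1.86 × 17542.16) = -15.36 / 180.6334 ≈ -0.085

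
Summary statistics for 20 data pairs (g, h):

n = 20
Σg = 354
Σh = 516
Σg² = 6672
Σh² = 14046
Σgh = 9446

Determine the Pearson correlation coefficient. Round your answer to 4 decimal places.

r = (nΣgh − ΣgΣh) / √[(nΣg² − (Σg)²)(nΣh² − (Σh)²)]
Numerator: 20×9446 − 354×516 = 6256
Denominator: √[(133440 − 125316)(280920 − 266256)] = √[8124 × 14664] = 10914.6844
r = 6256 / 10914.6844 ≈ 0.5732

0.5732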